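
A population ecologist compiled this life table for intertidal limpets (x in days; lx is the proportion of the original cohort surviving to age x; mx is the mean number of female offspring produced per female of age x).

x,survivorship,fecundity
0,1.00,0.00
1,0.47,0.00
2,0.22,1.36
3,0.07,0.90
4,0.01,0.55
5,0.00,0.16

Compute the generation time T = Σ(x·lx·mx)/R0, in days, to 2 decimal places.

lx·mx: 0, 0, 0.2992, 0.063, 0.0055, 0 → R0 = 0.3677
x·lx·mx: 0, 0, 0.5984, 0.189, 0.022, 0 → Σ = 0.8094
T = 0.8094 / 0.3677 = 2.201251… → 2.20

2.20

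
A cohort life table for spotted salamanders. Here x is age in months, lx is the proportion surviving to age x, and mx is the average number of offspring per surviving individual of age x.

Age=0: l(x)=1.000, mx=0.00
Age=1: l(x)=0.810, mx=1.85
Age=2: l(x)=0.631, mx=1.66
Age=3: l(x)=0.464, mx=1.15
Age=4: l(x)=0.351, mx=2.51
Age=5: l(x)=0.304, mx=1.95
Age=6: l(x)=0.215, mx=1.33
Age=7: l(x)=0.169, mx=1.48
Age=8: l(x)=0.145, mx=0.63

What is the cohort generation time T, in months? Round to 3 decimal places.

lx·mx: 0, 1.4985, 1.04746, 0.5336, 0.88101, 0.5928, 0.28595, 0.25012, 0.09135 → R0 = 5.18079
x·lx·mx: 0, 1.4985, 2.09492, 1.6008, 3.52404, 2.964, 1.7157, 1.75084, 0.7308 → Σ = 15.8796
T = 15.8796 / 5.18079 = 3.065092… → 3.065

3.065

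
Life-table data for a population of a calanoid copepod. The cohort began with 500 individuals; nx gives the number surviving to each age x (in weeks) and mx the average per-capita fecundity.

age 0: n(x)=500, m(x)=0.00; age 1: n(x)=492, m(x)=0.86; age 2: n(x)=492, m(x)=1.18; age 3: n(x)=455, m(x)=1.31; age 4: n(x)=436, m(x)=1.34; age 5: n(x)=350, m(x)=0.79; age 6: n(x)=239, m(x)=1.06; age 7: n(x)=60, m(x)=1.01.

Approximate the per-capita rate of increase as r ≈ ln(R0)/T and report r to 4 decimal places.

lx = nx/n0 = nx/500: 1, 0.984, 0.984, 0.91, 0.872, 0.7, 0.478, 0.12
R0 = Σ lx·mx = 0 + 0.84624 + 1.16112 + 1.1921 + 1.16848 + 0.553 + 0.50668 + 0.1212 = 5.54882
Σ x·lx·mx = 18.07218; T = 18.07218/5.54882 = 3.25694…
r ≈ ln(R0)/T = ln(5.54882)/3.25694… = 0.526133… → 0.5261

0.5261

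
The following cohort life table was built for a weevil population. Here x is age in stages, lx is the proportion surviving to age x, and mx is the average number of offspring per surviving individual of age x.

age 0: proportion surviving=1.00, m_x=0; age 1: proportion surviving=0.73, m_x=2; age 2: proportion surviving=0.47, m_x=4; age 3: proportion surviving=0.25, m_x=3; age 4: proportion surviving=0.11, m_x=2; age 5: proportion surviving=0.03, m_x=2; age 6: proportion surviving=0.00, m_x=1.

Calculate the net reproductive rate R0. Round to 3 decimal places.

lx·mx by age: 0, 1.46, 1.88, 0.75, 0.22, 0.06, 0
R0 = Σ lx·mx = 4.37 → 4.370

4.370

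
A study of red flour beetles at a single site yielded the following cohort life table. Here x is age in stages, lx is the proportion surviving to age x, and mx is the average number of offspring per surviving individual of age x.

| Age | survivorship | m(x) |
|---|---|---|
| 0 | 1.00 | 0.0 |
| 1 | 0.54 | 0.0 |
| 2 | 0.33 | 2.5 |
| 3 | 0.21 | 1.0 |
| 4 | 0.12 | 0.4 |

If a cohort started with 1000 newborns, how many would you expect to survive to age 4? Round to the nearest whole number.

Expected survivors = N0 · l_4 = 1000 × 0.12 = 120 → 120

120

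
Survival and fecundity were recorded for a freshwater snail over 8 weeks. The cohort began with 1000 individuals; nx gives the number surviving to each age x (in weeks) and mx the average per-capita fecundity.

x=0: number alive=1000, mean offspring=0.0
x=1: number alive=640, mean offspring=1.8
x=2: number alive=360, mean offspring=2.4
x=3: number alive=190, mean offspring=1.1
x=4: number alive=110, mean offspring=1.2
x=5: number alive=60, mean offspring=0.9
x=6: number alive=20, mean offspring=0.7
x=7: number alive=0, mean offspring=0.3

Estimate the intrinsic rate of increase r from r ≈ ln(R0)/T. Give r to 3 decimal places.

0.489

lx = nx/n0 = nx/1000: 1, 0.64, 0.36, 0.19, 0.11, 0.06, 0.02, 0
R0 = Σ lx·mx = 0 + 1.152 + 0.864 + 0.209 + 0.132 + 0.054 + 0.014 + 0 = 2.425
Σ x·lx·mx = 4.389; T = 4.389/2.425 = 1.8099…
r ≈ ln(R0)/T = ln(2.425)/1.8099… = 0.48944… → 0.489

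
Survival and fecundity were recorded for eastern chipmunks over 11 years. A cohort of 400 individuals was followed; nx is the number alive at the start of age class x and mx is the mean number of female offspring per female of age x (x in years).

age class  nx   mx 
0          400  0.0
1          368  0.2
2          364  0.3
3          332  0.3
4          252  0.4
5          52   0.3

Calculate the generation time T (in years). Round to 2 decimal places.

lx = nx/n0 = nx/400: 1, 0.92, 0.91, 0.83, 0.63, 0.13
lx·mx: 0, 0.184, 0.273, 0.249, 0.252, 0.039 → R0 = 0.997
x·lx·mx: 0, 0.184, 0.546, 0.747, 1.008, 0.195 → Σ = 2.68
T = 2.68 / 0.997 = 2.688064… → 2.69

2.69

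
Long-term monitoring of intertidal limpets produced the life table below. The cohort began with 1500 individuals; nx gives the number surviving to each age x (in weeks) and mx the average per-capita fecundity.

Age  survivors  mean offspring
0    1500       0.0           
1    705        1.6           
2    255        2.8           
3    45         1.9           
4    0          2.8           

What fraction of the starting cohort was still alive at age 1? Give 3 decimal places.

l_1 = n_1/n_0 = 705/1500 = 0.47 → 0.470

0.470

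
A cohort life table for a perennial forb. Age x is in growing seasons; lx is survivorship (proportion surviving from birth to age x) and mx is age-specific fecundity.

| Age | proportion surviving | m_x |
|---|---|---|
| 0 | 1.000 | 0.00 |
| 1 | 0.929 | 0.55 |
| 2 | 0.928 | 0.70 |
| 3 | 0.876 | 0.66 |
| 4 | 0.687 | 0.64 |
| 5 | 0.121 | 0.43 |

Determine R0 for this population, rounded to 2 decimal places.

2.23

lx·mx by age: 0, 0.51095, 0.6496, 0.57816, 0.43968, 0.05203
R0 = Σ lx·mx = 2.23042 → 2.23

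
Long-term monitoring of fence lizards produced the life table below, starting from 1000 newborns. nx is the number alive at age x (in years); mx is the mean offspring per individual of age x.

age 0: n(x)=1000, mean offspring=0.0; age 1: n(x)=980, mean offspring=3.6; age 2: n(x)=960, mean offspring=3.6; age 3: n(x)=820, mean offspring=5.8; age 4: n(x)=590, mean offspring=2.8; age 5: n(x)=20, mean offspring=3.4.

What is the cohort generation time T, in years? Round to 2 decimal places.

lx = nx/n0 = nx/1000: 1, 0.98, 0.96, 0.82, 0.59, 0.02
lx·mx: 0, 3.528, 3.456, 4.756, 1.652, 0.068 → R0 = 13.46
x·lx·mx: 0, 3.528, 6.912, 14.268, 6.608, 0.34 → Σ = 31.656
T = 31.656 / 13.46 = 2.351857… → 2.35

2.35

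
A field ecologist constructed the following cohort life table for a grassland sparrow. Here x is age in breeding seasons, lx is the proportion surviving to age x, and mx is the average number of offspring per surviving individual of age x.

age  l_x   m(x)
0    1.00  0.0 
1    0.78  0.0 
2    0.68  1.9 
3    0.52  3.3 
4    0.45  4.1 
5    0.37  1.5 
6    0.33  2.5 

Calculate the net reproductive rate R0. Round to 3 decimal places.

6.233

lx·mx by age: 0, 0, 1.292, 1.716, 1.845, 0.555, 0.825
R0 = Σ lx·mx = 6.233 → 6.233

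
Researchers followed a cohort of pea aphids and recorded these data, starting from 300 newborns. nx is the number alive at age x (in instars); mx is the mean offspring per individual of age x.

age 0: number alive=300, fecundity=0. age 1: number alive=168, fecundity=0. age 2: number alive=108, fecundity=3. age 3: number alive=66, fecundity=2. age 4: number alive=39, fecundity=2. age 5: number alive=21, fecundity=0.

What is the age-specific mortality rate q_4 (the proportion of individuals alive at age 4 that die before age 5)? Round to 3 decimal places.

0.462

lx = nx/n0 = nx/300: 1, 0.56, 0.36, 0.22, 0.13, 0.07
q_4 = (l_4 − l_5) / l_4 = (0.13 − 0.07) / 0.13
     = 0.06 / 0.13 = 0.461538… → 0.462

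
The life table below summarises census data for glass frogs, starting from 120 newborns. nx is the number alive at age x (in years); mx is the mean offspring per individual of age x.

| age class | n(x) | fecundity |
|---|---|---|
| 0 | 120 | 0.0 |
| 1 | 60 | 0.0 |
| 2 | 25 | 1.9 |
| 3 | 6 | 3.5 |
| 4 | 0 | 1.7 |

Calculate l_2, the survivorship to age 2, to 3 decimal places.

l_2 = n_2/n_0 = 25/120 = 0.208333… → 0.208

0.208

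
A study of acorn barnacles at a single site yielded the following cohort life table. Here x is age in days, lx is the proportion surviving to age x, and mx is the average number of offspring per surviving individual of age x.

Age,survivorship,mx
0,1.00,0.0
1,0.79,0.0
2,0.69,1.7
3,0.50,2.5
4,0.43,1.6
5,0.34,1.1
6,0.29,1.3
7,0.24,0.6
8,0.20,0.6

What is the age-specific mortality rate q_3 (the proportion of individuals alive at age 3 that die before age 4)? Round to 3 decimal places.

0.140

q_3 = (l_3 − l_4) / l_3 = (0.5 − 0.43) / 0.5
     = 0.07 / 0.5 = 0.14 → 0.140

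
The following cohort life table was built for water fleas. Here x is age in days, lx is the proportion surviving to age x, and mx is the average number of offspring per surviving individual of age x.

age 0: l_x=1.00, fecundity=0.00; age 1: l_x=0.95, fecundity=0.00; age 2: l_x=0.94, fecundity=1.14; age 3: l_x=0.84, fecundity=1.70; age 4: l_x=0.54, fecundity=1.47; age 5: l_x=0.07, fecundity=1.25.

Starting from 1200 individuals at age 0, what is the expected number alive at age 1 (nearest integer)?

1140

Expected survivors = N0 · l_1 = 1200 × 0.95 = 1140 → 1140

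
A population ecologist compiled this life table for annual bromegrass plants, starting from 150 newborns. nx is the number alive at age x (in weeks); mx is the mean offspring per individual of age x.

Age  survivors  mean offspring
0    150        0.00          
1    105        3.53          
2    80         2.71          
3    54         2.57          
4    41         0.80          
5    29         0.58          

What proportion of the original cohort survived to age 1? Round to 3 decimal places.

0.700

l_1 = n_1/n_0 = 105/150 = 0.7 → 0.700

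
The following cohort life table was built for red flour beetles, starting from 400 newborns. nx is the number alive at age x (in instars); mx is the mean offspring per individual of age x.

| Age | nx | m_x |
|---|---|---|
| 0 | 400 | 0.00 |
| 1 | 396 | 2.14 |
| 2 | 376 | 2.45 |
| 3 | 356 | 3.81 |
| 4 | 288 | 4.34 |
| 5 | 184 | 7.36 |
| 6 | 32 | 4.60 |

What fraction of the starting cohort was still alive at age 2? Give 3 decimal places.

0.940

l_2 = n_2/n_0 = 376/400 = 0.94 → 0.940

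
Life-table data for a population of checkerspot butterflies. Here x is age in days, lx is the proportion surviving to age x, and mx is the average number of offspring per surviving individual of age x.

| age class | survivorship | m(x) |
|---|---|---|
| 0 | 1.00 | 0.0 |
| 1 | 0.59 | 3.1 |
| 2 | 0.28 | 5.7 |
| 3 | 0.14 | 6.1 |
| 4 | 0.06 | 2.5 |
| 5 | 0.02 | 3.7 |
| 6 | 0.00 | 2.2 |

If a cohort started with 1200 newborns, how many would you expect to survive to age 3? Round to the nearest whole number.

Expected survivors = N0 · l_3 = 1200 × 0.14 = 168 → 168

168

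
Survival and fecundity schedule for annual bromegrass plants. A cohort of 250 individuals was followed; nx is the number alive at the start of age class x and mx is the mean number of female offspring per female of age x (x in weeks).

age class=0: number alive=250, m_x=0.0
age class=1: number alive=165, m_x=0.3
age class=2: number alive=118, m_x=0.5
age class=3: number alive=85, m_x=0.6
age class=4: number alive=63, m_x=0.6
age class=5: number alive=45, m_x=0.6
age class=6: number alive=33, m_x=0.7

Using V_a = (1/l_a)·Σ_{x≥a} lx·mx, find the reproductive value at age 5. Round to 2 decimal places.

lx = nx/n0 = nx/250: 1, 0.66, 0.472, 0.34, 0.252, 0.18, 0.132
lx·mx for x ≥ 5: 0.108, 0.0924 → sum = 0.2004
V_5 = 0.2004 / l_5 = 0.2004 / 0.18 = 1.113333… → 1.11

1.11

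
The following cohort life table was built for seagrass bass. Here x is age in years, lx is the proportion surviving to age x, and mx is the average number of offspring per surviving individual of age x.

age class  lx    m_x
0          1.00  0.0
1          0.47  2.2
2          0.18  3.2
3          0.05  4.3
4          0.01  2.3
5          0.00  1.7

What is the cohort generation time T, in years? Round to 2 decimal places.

lx·mx: 0, 1.034, 0.576, 0.215, 0.023, 0 → R0 = 1.848
x·lx·mx: 0, 1.034, 1.152, 0.645, 0.092, 0 → Σ = 2.923
T = 2.923 / 1.848 = 1.58171… → 1.58

1.58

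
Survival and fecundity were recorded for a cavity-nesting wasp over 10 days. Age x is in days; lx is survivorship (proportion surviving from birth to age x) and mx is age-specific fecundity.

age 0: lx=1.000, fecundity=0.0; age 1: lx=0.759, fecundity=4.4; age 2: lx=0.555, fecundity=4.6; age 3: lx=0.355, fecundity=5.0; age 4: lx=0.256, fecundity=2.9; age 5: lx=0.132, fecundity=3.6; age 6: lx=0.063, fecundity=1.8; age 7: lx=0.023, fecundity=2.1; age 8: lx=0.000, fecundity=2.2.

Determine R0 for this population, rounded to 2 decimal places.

9.05

lx·mx by age: 0, 3.3396, 2.553, 1.775, 0.7424, 0.4752, 0.1134, 0.0483, 0
R0 = Σ lx·mx = 9.0469 → 9.05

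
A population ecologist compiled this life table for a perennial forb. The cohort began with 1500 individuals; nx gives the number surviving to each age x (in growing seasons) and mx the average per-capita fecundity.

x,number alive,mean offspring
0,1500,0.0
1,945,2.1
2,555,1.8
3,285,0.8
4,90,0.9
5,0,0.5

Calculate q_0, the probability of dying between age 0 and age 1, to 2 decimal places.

lx = nx/n0 = nx/1500: 1, 0.63, 0.37, 0.19, 0.06, 0
q_0 = (l_0 − l_1) / l_0 = (1 − 0.63) / 1
     = 0.37 / 1 = 0.37 → 0.37

0.37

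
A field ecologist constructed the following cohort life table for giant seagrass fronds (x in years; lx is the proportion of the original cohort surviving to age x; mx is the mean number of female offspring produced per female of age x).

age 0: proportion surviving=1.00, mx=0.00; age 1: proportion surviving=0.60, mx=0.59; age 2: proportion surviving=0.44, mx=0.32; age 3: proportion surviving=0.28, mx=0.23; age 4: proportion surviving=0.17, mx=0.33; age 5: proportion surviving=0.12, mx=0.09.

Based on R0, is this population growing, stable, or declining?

R0 = Σ lx·mx = 0 + 0.354 + 0.1408 + 0.0644 + 0.0561 + 0.0108 = 0.6261
R0 < 1, so the population is declining.

declining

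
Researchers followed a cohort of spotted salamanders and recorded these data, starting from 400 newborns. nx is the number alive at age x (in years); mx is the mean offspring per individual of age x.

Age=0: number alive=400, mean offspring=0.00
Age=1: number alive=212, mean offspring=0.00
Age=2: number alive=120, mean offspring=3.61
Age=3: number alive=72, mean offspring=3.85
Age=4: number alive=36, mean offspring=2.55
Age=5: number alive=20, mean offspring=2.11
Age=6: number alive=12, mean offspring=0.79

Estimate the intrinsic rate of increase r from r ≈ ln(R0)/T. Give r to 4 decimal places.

0.2775

lx = nx/n0 = nx/400: 1, 0.53, 0.3, 0.18, 0.09, 0.05, 0.03
R0 = Σ lx·mx = 0 + 0 + 1.083 + 0.693 + 0.2295 + 0.1055 + 0.0237 = 2.1347
Σ x·lx·mx = 5.8327; T = 5.8327/2.1347 = 2.73233…
r ≈ ln(R0)/T = ln(2.1347)/2.73233… = 0.277538… → 0.2775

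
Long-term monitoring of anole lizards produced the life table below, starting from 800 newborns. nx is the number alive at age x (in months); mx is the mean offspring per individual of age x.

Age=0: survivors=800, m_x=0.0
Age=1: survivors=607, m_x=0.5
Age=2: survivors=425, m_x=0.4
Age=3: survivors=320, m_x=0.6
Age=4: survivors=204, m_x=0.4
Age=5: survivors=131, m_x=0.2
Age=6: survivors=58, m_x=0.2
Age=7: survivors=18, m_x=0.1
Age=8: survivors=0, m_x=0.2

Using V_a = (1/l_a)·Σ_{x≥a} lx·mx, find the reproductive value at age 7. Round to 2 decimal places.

lx = nx/n0 = nx/800: 1, 0.75875, 0.53125, 0.4, 0.255, 0.16375, 0.0725, 0.0225, 0
lx·mx for x ≥ 7: 0.00225, 0 → sum = 0.00225
V_7 = 0.00225 / l_7 = 0.00225 / 0.0225 = 0.1 → 0.10

0.10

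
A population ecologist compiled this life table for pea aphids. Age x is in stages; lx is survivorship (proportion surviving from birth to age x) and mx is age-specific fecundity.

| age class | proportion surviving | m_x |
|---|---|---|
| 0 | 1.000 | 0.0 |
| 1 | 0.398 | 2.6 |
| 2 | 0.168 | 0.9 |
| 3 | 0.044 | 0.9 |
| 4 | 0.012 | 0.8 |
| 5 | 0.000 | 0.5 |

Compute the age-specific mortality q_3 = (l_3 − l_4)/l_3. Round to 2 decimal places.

0.73

q_3 = (l_3 − l_4) / l_3 = (0.044 − 0.012) / 0.044
     = 0.032 / 0.044 = 0.727273… → 0.73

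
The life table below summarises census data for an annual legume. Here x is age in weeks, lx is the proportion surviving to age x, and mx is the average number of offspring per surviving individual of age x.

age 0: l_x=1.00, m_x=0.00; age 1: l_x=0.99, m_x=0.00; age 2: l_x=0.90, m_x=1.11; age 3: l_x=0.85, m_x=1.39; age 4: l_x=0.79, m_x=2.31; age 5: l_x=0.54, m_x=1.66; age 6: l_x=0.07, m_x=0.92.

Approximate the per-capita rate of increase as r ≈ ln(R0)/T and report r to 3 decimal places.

R0 = Σ lx·mx = 0 + 0 + 0.999 + 1.1815 + 1.8249 + 0.8964 + 0.0644 = 4.9662
Σ x·lx·mx = 17.7105; T = 17.7105/4.9662 = 3.56621…
r ≈ ln(R0)/T = ln(4.9662)/3.56621… = 0.4494… → 0.449

0.449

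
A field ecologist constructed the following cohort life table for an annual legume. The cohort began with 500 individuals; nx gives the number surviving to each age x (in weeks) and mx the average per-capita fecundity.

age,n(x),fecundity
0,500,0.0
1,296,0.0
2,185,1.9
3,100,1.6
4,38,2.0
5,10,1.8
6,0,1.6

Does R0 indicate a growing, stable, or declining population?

lx = nx/n0 = nx/500: 1, 0.592, 0.37, 0.2, 0.076, 0.02, 0
R0 = Σ lx·mx = 0 + 0 + 0.703 + 0.32 + 0.152 + 0.036 + 0 = 1.211
R0 > 1, so the population is growing.

growing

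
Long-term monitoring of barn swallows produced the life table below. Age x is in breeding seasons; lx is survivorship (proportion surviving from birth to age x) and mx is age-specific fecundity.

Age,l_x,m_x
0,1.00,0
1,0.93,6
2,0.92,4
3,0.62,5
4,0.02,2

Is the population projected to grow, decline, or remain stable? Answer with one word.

R0 = Σ lx·mx = 0 + 5.58 + 3.68 + 3.1 + 0.04 = 12.4
R0 > 1, so the population is growing.

growing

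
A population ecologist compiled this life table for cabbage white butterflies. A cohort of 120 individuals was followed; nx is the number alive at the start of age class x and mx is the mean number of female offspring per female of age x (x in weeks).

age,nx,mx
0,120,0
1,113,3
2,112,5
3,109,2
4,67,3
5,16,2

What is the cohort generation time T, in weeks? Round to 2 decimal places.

2.28

lx = nx/n0 = nx/120: 1, 0.94167…, 0.93333…, 0.90833…, 0.55833…, 0.13333…
lx·mx: 0, 2.825…, 4.666667…, 1.816667…, 1.675…, 0.266667… → R0 = 11.25…
x·lx·mx: 0, 2.825…, 9.333333…, 5.45…, 6.7…, 1.333333… → Σ = 25.641667…
T = 25.641667… / 11.25… = 2.279259… → 2.28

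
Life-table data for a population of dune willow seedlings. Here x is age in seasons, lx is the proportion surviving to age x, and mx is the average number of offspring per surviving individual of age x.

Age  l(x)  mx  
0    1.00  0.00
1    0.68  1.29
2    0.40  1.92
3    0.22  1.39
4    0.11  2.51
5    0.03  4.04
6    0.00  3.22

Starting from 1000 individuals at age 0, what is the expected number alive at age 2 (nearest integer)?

Expected survivors = N0 · l_2 = 1000 × 0.40 = 400 → 400

400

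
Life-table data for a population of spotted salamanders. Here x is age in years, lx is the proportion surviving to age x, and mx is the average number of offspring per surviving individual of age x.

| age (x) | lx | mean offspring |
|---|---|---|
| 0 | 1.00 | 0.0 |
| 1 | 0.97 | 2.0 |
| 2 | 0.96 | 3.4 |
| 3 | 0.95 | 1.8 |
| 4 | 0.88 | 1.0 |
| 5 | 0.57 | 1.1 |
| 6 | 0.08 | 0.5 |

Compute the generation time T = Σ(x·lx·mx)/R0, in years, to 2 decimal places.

lx·mx: 0, 1.94, 3.264, 1.71, 0.88, 0.627, 0.04 → R0 = 8.461
x·lx·mx: 0, 1.94, 6.528, 5.13, 3.52, 3.135, 0.24 → Σ = 20.493
T = 20.493 / 8.461 = 2.422054… → 2.42

2.42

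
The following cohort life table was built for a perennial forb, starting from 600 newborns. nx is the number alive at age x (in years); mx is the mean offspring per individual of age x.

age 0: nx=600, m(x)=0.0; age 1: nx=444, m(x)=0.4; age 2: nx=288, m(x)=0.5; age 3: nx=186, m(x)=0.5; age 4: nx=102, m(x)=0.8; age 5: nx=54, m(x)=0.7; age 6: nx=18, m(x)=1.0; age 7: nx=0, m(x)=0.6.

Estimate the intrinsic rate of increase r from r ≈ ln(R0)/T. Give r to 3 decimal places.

-0.034

lx = nx/n0 = nx/600: 1, 0.74, 0.48, 0.31, 0.17, 0.09, 0.03, 0
R0 = Σ lx·mx = 0 + 0.296 + 0.24 + 0.155 + 0.136 + 0.063 + 0.03 + 0 = 0.92
Σ x·lx·mx = 2.28; T = 2.28/0.92 = 2.47826…
r ≈ ln(R0)/T = ln(0.92)/2.47826… = -0.03365… → -0.034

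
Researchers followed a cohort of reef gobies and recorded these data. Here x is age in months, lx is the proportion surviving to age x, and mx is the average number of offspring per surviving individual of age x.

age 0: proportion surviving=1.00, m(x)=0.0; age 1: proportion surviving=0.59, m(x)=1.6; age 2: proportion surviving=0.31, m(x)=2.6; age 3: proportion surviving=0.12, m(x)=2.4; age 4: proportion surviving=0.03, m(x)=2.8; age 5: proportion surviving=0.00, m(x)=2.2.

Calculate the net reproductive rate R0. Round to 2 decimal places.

2.12

lx·mx by age: 0, 0.944, 0.806, 0.288, 0.084, 0
R0 = Σ lx·mx = 2.122 → 2.12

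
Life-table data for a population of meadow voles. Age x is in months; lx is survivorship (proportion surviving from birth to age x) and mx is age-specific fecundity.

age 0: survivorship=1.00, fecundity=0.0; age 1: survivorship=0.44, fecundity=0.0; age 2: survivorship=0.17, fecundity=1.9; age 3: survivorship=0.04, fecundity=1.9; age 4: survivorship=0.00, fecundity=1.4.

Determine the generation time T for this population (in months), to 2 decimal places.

2.19

lx·mx: 0, 0, 0.323, 0.076, 0 → R0 = 0.399
x·lx·mx: 0, 0, 0.646, 0.228, 0 → Σ = 0.874
T = 0.874 / 0.399 = 2.190476… → 2.19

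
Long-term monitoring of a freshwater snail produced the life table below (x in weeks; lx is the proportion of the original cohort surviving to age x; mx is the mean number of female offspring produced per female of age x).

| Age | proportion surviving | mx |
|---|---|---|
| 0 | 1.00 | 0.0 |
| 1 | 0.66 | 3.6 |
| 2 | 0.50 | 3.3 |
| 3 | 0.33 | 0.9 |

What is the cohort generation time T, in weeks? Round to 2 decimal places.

lx·mx: 0, 2.376, 1.65, 0.297 → R0 = 4.323
x·lx·mx: 0, 2.376, 3.3, 0.891 → Σ = 6.567
T = 6.567 / 4.323 = 1.519084… → 1.52

1.52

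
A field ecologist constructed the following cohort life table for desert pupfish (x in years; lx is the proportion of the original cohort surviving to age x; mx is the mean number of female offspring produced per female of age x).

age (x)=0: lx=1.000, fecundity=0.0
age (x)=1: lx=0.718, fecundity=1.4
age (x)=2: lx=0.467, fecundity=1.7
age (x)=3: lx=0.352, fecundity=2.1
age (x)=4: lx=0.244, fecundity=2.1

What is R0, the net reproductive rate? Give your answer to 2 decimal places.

3.05

lx·mx by age: 0, 1.0052, 0.7939, 0.7392, 0.5124
R0 = Σ lx·mx = 3.0507 → 3.05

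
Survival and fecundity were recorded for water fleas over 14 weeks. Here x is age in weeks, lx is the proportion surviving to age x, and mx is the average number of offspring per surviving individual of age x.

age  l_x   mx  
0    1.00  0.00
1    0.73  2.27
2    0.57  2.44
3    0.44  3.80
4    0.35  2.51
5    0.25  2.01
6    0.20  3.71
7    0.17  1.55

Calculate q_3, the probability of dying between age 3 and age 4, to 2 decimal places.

q_3 = (l_3 − l_4) / l_3 = (0.44 − 0.35) / 0.44
     = 0.09 / 0.44 = 0.204545… → 0.20

0.20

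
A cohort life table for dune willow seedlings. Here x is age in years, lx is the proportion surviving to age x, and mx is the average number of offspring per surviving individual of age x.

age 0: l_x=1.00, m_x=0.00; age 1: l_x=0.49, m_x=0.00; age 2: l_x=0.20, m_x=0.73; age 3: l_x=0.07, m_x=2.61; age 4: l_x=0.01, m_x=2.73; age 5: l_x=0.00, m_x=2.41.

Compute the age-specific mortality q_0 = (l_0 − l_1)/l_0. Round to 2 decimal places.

q_0 = (l_0 − l_1) / l_0 = (1 − 0.49) / 1
     = 0.51 / 1 = 0.51 → 0.51

0.51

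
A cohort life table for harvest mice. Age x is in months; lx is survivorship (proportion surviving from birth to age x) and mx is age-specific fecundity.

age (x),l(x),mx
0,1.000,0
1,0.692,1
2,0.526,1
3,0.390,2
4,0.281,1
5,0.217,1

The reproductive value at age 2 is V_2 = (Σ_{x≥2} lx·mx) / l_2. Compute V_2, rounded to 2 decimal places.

3.43

lx·mx for x ≥ 2: 0.526, 0.78, 0.281, 0.217 → sum = 1.804
V_2 = 1.804 / l_2 = 1.804 / 0.526 = 3.429658… → 3.43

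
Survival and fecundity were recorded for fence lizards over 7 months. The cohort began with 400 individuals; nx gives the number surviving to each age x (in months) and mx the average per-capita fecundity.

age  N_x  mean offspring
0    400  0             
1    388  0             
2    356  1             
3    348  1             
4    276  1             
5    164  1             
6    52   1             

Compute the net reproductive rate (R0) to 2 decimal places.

2.99

lx = nx/n0 = nx/400: 1, 0.97, 0.89, 0.87, 0.69, 0.41, 0.13
lx·mx by age: 0, 0, 0.89, 0.87, 0.69, 0.41, 0.13
R0 = Σ lx·mx = 2.99 → 2.99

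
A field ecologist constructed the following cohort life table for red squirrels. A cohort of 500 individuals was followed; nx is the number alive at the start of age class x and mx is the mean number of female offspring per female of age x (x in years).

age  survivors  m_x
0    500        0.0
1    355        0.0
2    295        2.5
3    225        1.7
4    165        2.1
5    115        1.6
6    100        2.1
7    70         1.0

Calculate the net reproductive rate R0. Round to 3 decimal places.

3.861

lx = nx/n0 = nx/500: 1, 0.71, 0.59, 0.45, 0.33, 0.23, 0.2, 0.14
lx·mx by age: 0, 0, 1.475, 0.765, 0.693, 0.368, 0.42, 0.14
R0 = Σ lx·mx = 3.861 → 3.861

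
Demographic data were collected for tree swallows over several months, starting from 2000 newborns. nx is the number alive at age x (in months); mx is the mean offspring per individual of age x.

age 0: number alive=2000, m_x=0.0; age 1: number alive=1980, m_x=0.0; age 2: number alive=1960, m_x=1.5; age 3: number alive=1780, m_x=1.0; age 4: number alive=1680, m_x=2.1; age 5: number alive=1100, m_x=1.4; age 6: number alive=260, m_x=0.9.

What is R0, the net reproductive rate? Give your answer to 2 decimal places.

5.01

lx = nx/n0 = nx/2000: 1, 0.99, 0.98, 0.89, 0.84, 0.55, 0.13
lx·mx by age: 0, 0, 1.47, 0.89, 1.764, 0.77, 0.117
R0 = Σ lx·mx = 5.011 → 5.01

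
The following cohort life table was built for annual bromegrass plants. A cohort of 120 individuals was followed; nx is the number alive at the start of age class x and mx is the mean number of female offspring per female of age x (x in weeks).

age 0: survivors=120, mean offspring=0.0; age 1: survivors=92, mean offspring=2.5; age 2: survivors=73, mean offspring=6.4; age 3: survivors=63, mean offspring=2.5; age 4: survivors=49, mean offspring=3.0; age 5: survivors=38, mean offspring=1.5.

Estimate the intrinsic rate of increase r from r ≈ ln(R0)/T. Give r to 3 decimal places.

0.918

lx = nx/n0 = nx/120: 1, 0.76667…, 0.60833…, 0.525, 0.40833…, 0.31667…
R0 = Σ lx·mx = 0 + 1.91667… + 3.89333… + 1.3125 + 1.225… + 0.475… = 8.8225…
Σ x·lx·mx = 20.915833…; T = 20.915833…/8.8225… = 2.37074…
r ≈ ln(R0)/T = ln(8.8225…)/2.37074… = 0.91841… → 0.918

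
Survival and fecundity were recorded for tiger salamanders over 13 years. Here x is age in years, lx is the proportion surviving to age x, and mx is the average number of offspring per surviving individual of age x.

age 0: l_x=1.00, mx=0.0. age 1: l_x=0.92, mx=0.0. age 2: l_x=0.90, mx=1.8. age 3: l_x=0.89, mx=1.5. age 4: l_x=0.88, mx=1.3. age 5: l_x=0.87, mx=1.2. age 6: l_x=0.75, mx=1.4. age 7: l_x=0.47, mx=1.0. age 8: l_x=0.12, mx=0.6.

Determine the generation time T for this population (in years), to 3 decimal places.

4.040

lx·mx: 0, 0, 1.62, 1.335, 1.144, 1.044, 1.05, 0.47, 0.072 → R0 = 6.735
x·lx·mx: 0, 0, 3.24, 4.005, 4.576, 5.22, 6.3, 3.29, 0.576 → Σ = 27.207
T = 27.207 / 6.735 = 4.039644… → 4.040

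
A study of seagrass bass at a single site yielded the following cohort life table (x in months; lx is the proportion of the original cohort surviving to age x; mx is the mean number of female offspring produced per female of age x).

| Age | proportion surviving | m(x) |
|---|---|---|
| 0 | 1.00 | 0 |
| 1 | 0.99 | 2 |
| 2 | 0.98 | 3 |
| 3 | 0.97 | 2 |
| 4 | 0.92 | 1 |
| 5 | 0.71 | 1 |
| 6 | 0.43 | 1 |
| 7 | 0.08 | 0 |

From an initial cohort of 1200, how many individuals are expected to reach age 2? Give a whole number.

1176

Expected survivors = N0 · l_2 = 1200 × 0.98 = 1176 → 1176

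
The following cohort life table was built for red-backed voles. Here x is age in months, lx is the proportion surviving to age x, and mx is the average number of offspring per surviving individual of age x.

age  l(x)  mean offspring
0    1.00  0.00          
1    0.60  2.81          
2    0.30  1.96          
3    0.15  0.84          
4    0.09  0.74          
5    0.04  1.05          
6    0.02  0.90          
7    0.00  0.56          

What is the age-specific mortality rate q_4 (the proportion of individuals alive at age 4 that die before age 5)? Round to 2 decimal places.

0.56

q_4 = (l_4 − l_5) / l_4 = (0.09 − 0.04) / 0.09
     = 0.05 / 0.09 = 0.555556… → 0.56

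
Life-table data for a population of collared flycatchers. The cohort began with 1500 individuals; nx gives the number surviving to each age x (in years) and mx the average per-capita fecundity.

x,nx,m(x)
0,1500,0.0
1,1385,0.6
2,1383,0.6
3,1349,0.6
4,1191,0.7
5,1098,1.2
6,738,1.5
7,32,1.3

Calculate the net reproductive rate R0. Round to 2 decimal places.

3.85

lx = nx/n0 = nx/1500: 1, 0.92333…, 0.922, 0.89933…, 0.794, 0.732, 0.492, 0.02133…
lx·mx by age: 0, 0.554…, 0.5532, 0.5396…, 0.5558, 0.8784, 0.738, 0.027733…
R0 = Σ lx·mx = 3.846733… → 3.85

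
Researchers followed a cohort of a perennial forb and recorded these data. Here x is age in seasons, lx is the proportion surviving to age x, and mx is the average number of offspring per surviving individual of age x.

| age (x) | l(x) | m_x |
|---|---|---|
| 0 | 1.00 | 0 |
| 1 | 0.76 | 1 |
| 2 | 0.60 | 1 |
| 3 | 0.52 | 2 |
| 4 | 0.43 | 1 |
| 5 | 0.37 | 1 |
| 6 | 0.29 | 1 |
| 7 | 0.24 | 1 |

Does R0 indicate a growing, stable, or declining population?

R0 = Σ lx·mx = 0 + 0.76 + 0.6 + 1.04 + 0.43 + 0.37 + 0.29 + 0.24 = 3.73
R0 > 1, so the population is growing.

growing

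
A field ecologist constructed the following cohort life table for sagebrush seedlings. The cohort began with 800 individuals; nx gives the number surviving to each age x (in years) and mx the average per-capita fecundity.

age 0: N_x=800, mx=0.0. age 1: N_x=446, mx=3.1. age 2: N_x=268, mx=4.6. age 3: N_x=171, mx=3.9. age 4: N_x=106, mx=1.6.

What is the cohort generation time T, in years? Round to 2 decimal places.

1.89

lx = nx/n0 = nx/800: 1, 0.5575, 0.335, 0.21375, 0.1325
lx·mx: 0, 1.72825, 1.541, 0.833625, 0.212 → R0 = 4.314875
x·lx·mx: 0, 1.72825, 3.082, 2.500875, 0.848 → Σ = 8.159125
T = 8.159125 / 4.314875 = 1.89093… → 1.89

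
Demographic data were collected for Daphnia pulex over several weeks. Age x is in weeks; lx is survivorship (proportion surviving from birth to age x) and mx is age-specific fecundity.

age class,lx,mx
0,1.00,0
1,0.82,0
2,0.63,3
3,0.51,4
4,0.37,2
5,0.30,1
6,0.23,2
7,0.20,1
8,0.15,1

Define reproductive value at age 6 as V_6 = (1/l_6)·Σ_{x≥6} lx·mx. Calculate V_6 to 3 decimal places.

lx·mx for x ≥ 6: 0.46, 0.2, 0.15 → sum = 0.81
V_6 = 0.81 / l_6 = 0.81 / 0.23 = 3.521739… → 3.522

3.522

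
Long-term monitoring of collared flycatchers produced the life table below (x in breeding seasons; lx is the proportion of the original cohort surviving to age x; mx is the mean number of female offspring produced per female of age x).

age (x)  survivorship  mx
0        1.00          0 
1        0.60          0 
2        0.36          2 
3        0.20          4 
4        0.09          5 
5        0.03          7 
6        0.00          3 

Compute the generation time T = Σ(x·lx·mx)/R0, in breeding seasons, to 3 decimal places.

lx·mx: 0, 0, 0.72, 0.8, 0.45, 0.21, 0 → R0 = 2.18
x·lx·mx: 0, 0, 1.44, 2.4, 1.8, 1.05, 0 → Σ = 6.69
T = 6.69 / 2.18 = 3.068807… → 3.069

3.069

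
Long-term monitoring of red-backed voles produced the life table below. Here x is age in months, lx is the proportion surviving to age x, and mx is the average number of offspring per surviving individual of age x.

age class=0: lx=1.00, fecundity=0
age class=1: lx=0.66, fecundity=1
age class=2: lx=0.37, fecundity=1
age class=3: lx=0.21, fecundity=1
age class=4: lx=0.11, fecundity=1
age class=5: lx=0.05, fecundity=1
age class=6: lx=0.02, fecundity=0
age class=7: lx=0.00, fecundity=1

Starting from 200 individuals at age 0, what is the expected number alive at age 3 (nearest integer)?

Expected survivors = N0 · l_3 = 200 × 0.21 = 42 → 42

42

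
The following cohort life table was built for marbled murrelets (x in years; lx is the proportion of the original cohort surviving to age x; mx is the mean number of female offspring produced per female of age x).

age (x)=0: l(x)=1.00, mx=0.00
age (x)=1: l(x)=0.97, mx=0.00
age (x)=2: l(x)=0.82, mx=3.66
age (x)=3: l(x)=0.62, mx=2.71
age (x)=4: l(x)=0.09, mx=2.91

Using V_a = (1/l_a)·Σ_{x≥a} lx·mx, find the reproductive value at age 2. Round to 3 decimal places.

6.028

lx·mx for x ≥ 2: 3.0012, 1.6802, 0.2619 → sum = 4.9433
V_2 = 4.9433 / l_2 = 4.9433 / 0.82 = 6.028415… → 6.028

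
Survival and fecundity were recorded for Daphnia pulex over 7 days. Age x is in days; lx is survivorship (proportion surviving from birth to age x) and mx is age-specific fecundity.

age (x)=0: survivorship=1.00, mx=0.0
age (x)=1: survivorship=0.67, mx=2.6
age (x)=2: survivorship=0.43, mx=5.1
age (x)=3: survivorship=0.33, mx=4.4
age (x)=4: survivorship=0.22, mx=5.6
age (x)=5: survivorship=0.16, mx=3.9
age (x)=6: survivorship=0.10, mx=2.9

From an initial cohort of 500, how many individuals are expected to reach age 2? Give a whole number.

215

Expected survivors = N0 · l_2 = 500 × 0.43 = 215 → 215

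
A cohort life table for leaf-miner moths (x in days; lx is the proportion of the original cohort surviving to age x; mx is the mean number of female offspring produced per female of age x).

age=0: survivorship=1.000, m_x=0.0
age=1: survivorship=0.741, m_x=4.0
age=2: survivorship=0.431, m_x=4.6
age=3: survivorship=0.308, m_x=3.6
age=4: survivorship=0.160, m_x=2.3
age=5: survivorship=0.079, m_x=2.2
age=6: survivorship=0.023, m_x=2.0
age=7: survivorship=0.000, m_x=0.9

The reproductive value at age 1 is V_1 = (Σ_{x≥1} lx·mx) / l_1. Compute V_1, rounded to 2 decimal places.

lx·mx for x ≥ 1: 2.964, 1.9826, 1.1088, 0.368, 0.1738, 0.046, 0 → sum = 6.6432
V_1 = 6.6432 / l_1 = 6.6432 / 0.741 = 8.965182… → 8.97

8.97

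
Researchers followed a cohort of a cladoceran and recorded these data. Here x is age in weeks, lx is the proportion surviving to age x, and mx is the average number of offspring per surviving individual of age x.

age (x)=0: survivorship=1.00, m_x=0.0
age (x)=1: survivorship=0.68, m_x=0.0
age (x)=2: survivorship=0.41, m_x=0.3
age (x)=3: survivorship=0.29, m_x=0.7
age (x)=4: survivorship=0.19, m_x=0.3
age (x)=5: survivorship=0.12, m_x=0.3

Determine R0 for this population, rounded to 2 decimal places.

lx·mx by age: 0, 0, 0.123, 0.203, 0.057, 0.036
R0 = Σ lx·mx = 0.419 → 0.42

0.42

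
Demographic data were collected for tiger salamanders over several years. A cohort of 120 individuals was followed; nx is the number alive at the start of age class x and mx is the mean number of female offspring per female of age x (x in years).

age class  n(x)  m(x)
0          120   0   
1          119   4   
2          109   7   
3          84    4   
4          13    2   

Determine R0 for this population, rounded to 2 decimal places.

13.34

lx = nx/n0 = nx/120: 1, 0.99167…, 0.90833…, 0.7, 0.10833…
lx·mx by age: 0, 3.966667…, 6.358333…, 2.8, 0.216667…
R0 = Σ lx·mx = 13.341667… → 13.34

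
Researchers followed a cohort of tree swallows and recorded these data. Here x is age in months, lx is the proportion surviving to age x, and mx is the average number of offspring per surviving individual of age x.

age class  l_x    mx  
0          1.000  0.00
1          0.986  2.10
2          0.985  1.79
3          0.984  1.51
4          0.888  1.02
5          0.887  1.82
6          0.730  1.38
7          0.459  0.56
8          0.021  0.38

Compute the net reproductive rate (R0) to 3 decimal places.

lx·mx by age: 0, 2.0706, 1.76315, 1.48584, 0.90576, 1.61434, 1.0074, 0.25704, 0.00798
R0 = Σ lx·mx = 9.11211 → 9.112

9.112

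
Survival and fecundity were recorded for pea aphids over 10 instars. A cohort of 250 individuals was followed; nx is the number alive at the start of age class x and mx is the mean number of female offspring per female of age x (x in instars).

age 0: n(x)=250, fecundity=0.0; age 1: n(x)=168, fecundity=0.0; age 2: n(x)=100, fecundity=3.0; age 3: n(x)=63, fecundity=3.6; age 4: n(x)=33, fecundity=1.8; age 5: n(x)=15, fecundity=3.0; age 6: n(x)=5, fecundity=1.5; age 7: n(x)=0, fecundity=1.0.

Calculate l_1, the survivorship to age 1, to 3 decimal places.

l_1 = n_1/n_0 = 168/250 = 0.672 → 0.672

0.672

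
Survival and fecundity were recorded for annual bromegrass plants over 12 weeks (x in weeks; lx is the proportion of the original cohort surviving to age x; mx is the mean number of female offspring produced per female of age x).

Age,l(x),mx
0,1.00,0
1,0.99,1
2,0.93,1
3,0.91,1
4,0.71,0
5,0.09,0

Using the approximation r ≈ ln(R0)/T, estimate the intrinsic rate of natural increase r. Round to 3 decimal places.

0.528

R0 = Σ lx·mx = 0 + 0.99 + 0.93 + 0.91 + 0 + 0 = 2.83
Σ x·lx·mx = 5.58; T = 5.58/2.83 = 1.97173…
r ≈ ln(R0)/T = ln(2.83)/1.97173… = 0.5276… → 0.528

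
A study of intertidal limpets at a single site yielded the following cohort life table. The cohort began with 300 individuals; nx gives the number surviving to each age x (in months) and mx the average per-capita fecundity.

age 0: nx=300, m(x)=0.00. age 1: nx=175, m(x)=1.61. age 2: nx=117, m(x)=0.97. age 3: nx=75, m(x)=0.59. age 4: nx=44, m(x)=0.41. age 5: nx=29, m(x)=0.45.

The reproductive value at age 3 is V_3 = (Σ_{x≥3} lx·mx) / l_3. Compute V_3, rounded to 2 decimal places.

lx = nx/n0 = nx/300: 1, 0.58333…, 0.39, 0.25, 0.14667…, 0.09667…
lx·mx for x ≥ 3: 0.1475, 0.060133…, 0.0435… → sum = 0.251133…
V_3 = 0.251133… / l_3 = 0.251133… / 0.25 = 1.004533… → 1.00

1.00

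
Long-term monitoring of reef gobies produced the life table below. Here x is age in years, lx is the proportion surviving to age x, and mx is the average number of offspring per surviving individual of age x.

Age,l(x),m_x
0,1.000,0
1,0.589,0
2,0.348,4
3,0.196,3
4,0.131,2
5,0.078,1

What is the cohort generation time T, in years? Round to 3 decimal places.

2.580

lx·mx: 0, 0, 1.392, 0.588, 0.262, 0.078 → R0 = 2.32
x·lx·mx: 0, 0, 2.784, 1.764, 1.048, 0.39 → Σ = 5.986
T = 5.986 / 2.32 = 2.580172… → 2.580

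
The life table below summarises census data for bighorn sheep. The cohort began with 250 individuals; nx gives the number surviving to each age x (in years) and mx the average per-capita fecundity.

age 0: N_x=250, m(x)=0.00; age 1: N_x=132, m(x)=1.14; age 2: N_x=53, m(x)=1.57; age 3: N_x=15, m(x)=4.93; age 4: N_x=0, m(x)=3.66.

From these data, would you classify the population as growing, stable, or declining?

lx = nx/n0 = nx/250: 1, 0.528, 0.212, 0.06, 0
R0 = Σ lx·mx = 0 + 0.60192 + 0.33284 + 0.2958 + 0 = 1.23056
R0 > 1, so the population is growing.

growing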